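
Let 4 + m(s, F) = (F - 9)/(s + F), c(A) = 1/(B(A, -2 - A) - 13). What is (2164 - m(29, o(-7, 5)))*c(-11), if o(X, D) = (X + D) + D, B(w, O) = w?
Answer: -34691/384 ≈ -90.341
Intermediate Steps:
c(A) = 1/(-13 + A) (c(A) = 1/(A - 13) = 1/(-13 + A))
o(X, D) = X + 2*D (o(X, D) = (D + X) + D = X + 2*D)
m(s, F) = -4 + (-9 + F)/(F + s) (m(s, F) = -4 + (F - 9)/(s + F) = -4 + (-9 + F)/(F + s))
(2164 - m(29, o(-7, 5)))*c(-11) = (2164 - (-9 - 4*29 - 3*(-7 + 2*5))/((-7 + 2*5) + 29))/(-13 - 11) = (2164 - (-9 - 116 - 3*(-7 + 10))/((-7 + 10) + 29))/(-24) = (2164 - (-9 - 116 - 3*3)/(3 + 29))*(-1/24) = (2164 - (-9 - 116 - 9)/32)*(-1/24) = (2164 - (-134)/32)*(-1/24) = (2164 - 1*(-67/16))*(-1/24) = (2164 + 67/16)*(-1/24) = (34691/16)*(-1/24) = -34691/384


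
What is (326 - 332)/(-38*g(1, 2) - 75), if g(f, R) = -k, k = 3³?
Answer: -2/317 ≈ -0.0063092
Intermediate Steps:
k = 27
g(f, R) = -27 (g(f, R) = -1*27 = -27)
(326 - 332)/(-38*g(1, 2) - 75) = (326 - 332)/(-38*(-27) - 75) = -6/(1026 - 75) = -6/951 = -6*1/951 = -2/317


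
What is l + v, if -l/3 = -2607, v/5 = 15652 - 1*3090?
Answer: 70631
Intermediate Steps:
v = 62810 (v = 5*(15652 - 1*3090) = 5*(15652 - 3090) = 5*12562 = 62810)
l = 7821 (l = -3*(-2607) = 7821)
l + v = 7821 + 62810 = 70631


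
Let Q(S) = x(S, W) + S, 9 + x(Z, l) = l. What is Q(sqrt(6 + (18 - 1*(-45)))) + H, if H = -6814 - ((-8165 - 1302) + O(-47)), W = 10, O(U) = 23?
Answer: 2631 + sqrt(69) ≈ 2639.3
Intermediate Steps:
x(Z, l) = -9 + l
H = 2630 (H = -6814 - ((-8165 - 1302) + 23) = -6814 - (-9467 + 23) = -6814 - 1*(-9444) = -6814 + 9444 = 2630)
Q(S) = 1 + S (Q(S) = (-9 + 10) + S = 1 + S)
Q(sqrt(6 + (18 - 1*(-45)))) + H = (1 + sqrt(6 + (18 - 1*(-45)))) + 2630 = (1 + sqrt(6 + (18 + 45))) + 2630 = (1 + sqrt(6 + 63)) + 2630 = (1 + sqrt(69)) + 2630 = 2631 + sqrt(69)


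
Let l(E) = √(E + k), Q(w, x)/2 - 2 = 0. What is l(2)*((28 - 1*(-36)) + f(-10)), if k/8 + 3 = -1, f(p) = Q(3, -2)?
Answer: 68*I*√30 ≈ 372.45*I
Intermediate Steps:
Q(w, x) = 4 (Q(w, x) = 4 + 2*0 = 4 + 0 = 4)
f(p) = 4
k = -32 (k = -24 + 8*(-1) = -24 - 8 = -32)
l(E) = √(-32 + E) (l(E) = √(E - 32) = √(-32 + E))
l(2)*((28 - 1*(-36)) + f(-10)) = √(-32 + 2)*((28 - 1*(-36)) + 4) = √(-30)*((28 + 36) + 4) = (I*√30)*(64 + 4) = (I*√30)*68 = 68*I*√30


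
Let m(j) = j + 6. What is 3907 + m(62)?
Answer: 3975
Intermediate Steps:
m(j) = 6 + j
3907 + m(62) = 3907 + (6 + 62) = 3907 + 68 = 3975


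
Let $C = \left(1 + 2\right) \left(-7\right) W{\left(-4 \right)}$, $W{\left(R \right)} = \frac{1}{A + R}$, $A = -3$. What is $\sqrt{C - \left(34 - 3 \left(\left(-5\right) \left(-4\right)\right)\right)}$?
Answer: $\sqrt{29} \approx 5.3852$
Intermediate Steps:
$W{\left(R \right)} = \frac{1}{-3 + R}$
$C = 3$ ($C = \frac{\left(1 + 2\right) \left(-7\right)}{-3 - 4} = \frac{3 \left(-7\right)}{-7} = \left(-21\right) \left(- \frac{1}{7}\right) = 3$)
$\sqrt{C - \left(34 - 3 \left(\left(-5\right) \left(-4\right)\right)\right)} = \sqrt{3 - \left(34 - 3 \left(\left(-5\right) \left(-4\right)\right)\right)} = \sqrt{3 + \left(-34 + 3 \cdot 20\right)} = \sqrt{3 + \left(-34 + 60\right)} = \sqrt{3 + 26} = \sqrt{29}$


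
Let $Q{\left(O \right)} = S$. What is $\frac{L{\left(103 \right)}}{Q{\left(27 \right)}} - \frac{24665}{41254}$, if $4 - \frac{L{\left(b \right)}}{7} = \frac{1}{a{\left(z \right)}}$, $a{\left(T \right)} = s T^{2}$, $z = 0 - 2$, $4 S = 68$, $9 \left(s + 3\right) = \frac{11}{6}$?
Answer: $\frac{57502680}{52949509} \approx 1.086$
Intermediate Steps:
$s = - \frac{151}{54}$ ($s = -3 + \frac{11 \cdot \frac{1}{6}}{9} = -3 + \frac{1}{9} \cdot \frac{11}{6} = -3 + \frac{11}{54} = - \frac{151}{54} \approx -2.7963$)
$S = 17$ ($S = \frac{1}{4} \cdot 68 = 17$)
$Q{\left(O \right)} = 17$
$z = -2$ ($z = 0 - 2 = -2$)
$a{\left(T \right)} = - \frac{151 T^{2}}{54}$
$L{\left(b \right)} = \frac{8645}{302}$ ($L{\left(b \right)} = 28 - \frac{7}{\left(- \frac{151}{54}\right) \left(-2\right)^{2}} = 28 - \frac{7}{\left(- \frac{151}{54}\right) 4} = 28 - \frac{7}{- \frac{302}{27}} = 28 - - \frac{189}{302} = 28 + \frac{189}{302} = \frac{8645}{302}$)
$\frac{L{\left(103 \right)}}{Q{\left(27 \right)}} - \frac{24665}{41254} = \frac{8645}{302 \cdot 17} - \frac{24665}{41254} = \frac{8645}{302} \cdot \frac{1}{17} - \frac{24665}{41254} = \frac{8645}{5134} - \frac{24665}{41254} = \frac{57502680}{52949509}$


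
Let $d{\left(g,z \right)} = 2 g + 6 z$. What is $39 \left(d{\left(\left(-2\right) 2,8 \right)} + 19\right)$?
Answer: $2301$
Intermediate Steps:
$39 \left(d{\left(\left(-2\right) 2,8 \right)} + 19\right) = 39 \left(\left(2 \left(\left(-2\right) 2\right) + 6 \cdot 8\right) + 19\right) = 39 \left(\left(2 \left(-4\right) + 48\right) + 19\right) = 39 \left(\left(-8 + 48\right) + 19\right) = 39 \left(40 + 19\right) = 39 \cdot 59 = 2301$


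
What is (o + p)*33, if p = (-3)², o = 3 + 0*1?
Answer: 396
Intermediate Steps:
o = 3 (o = 3 + 0 = 3)
p = 9
(o + p)*33 = (3 + 9)*33 = 12*33 = 396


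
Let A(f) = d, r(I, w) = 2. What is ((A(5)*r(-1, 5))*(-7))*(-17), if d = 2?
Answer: 476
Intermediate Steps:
A(f) = 2
((A(5)*r(-1, 5))*(-7))*(-17) = ((2*2)*(-7))*(-17) = (4*(-7))*(-17) = -28*(-17) = 476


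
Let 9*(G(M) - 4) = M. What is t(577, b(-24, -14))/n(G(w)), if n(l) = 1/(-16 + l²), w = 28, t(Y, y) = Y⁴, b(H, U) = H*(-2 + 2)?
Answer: 310356813314800/81 ≈ 3.8316e+12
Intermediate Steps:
b(H, U) = 0 (b(H, U) = H*0 = 0)
G(M) = 4 + M/9
t(577, b(-24, -14))/n(G(w)) = 577⁴/(1/(-16 + (4 + (⅑)*28)²)) = 110841719041/(1/(-16 + (4 + 28/9)²)) = 110841719041/(1/(-16 + (64/9)²)) = 110841719041/(1/(-16 + 4096/81)) = 110841719041/(1/(2800/81)) = 110841719041/(81/2800) = 110841719041*(2800/81) = 310356813314800/81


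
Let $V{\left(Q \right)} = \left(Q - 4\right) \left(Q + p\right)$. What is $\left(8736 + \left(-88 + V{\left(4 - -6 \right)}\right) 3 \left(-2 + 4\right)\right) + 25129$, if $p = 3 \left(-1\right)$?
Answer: $33589$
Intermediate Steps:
$p = -3$
$V{\left(Q \right)} = \left(-4 + Q\right) \left(-3 + Q\right)$ ($V{\left(Q \right)} = \left(Q - 4\right) \left(Q - 3\right) = \left(-4 + Q\right) \left(-3 + Q\right)$)
$\left(8736 + \left(-88 + V{\left(4 - -6 \right)}\right) 3 \left(-2 + 4\right)\right) + 25129 = \left(8736 + \left(-88 + \left(12 + \left(4 - -6\right)^{2} - 7 \left(4 - -6\right)\right)\right) 3 \left(-2 + 4\right)\right) + 25129 = \left(8736 + \left(-88 + \left(12 + \left(4 + 6\right)^{2} - 7 \left(4 + 6\right)\right)\right) 3 \cdot 2\right) + 25129 = \left(8736 + \left(-88 + \left(12 + 10^{2} - 70\right)\right) 6\right) + 25129 = \left(8736 + \left(-88 + \left(12 + 100 - 70\right)\right) 6\right) + 25129 = \left(8736 + \left(-88 + 42\right) 6\right) + 25129 = \left(8736 - 276\right) + 25129 = 8460 + 25129 = 33589$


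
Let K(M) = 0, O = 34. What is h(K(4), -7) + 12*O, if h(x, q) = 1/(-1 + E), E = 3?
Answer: 817/2 ≈ 408.50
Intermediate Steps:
h(x, q) = ½ (h(x, q) = 1/(-1 + 3) = 1/2 = ½)
h(K(4), -7) + 12*O = ½ + 12*34 = ½ + 408 = 817/2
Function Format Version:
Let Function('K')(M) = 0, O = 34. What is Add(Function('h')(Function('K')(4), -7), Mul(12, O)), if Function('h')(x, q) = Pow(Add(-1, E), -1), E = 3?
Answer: Rational(817, 2) ≈ 408.50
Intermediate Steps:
Function('h')(x, q) = Rational(1, 2) (Function('h')(x, q) = Pow(Add(-1, 3), -1) = Pow(2, -1) = Rational(1, 2))
Add(Function('h')(Function('K')(4), -7), Mul(12, O)) = Add(Rational(1, 2), Mul(12, 34)) = Add(Rational(1, 2), 408) = Rational(817, 2)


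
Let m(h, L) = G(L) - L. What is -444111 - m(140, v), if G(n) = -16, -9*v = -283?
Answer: -3996572/9 ≈ -4.4406e+5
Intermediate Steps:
v = 283/9 (v = -1/9*(-283) = 283/9 ≈ 31.444)
m(h, L) = -16 - L
-444111 - m(140, v) = -444111 - (-16 - 1*283/9) = -444111 - (-16 - 283/9) = -444111 - 1*(-427/9) = -444111 + 427/9 = -3996572/9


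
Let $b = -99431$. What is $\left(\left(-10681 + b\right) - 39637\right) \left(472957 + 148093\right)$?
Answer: $-93001616450$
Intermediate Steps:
$\left(\left(-10681 + b\right) - 39637\right) \left(472957 + 148093\right) = \left(\left(-10681 - 99431\right) - 39637\right) \left(472957 + 148093\right) = \left(-110112 - 39637\right) 621050 = \left(-149749\right) 621050 = -93001616450$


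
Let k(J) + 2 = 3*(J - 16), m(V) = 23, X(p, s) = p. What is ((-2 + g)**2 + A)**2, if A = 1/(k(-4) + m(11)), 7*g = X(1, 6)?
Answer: 42797764/3651921 ≈ 11.719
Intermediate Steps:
g = 1/7 (g = (1/7)*1 = 1/7 ≈ 0.14286)
k(J) = -50 + 3*J (k(J) = -2 + 3*(J - 16) = -2 + 3*(-16 + J) = -2 + (-48 + 3*J) = -50 + 3*J)
A = -1/39 (A = 1/((-50 + 3*(-4)) + 23) = 1/((-50 - 12) + 23) = 1/(-62 + 23) = 1/(-39) = -1/39 ≈ -0.025641)
((-2 + g)**2 + A)**2 = ((-2 + 1/7)**2 - 1/39)**2 = ((-13/7)**2 - 1/39)**2 = (169/49 - 1/39)**2 = (6542/1911)**2 = 42797764/3651921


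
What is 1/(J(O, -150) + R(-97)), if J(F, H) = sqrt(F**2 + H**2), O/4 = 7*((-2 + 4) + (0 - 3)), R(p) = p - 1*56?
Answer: -153/125 - 2*sqrt(5821)/125 ≈ -2.4447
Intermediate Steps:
R(p) = -56 + p (R(p) = p - 56 = -56 + p)
O = -28 (O = 4*(7*((-2 + 4) + (0 - 3))) = 4*(7*(2 - 3)) = 4*(7*(-1)) = 4*(-7) = -28)
1/(J(O, -150) + R(-97)) = 1/(sqrt((-28)**2 + (-150)**2) + (-56 - 97)) = 1/(sqrt(784 + 22500) - 153) = 1/(sqrt(23284) - 153) = 1/(2*sqrt(5821) - 153) = 1/(-153 + 2*sqrt(5821))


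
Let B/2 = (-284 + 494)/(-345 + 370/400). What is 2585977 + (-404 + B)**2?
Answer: 520939709380817/189420169 ≈ 2.7502e+6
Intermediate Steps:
B = -16800/13763 (B = 2*((-284 + 494)/(-345 + 370/400)) = 2*(210/(-345 + 370*(1/400))) = 2*(210/(-345 + 37/40)) = 2*(210/(-13763/40)) = 2*(210*(-40/13763)) = 2*(-8400/13763) = -16800/13763 ≈ -1.2207)
2585977 + (-404 + B)**2 = 2585977 + (-404 - 16800/13763)**2 = 2585977 + (-5577052/13763)**2 = 2585977 + 31103509010704/189420169 = 520939709380817/189420169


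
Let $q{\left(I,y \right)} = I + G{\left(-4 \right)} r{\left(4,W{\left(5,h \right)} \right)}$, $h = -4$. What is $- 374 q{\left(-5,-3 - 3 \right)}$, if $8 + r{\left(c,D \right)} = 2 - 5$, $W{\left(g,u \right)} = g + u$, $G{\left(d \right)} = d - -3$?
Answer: $-2244$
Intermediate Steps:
$G{\left(d \right)} = 3 + d$ ($G{\left(d \right)} = d + 3 = 3 + d$)
$r{\left(c,D \right)} = -11$ ($r{\left(c,D \right)} = -8 + \left(2 - 5\right) = -8 - 3 = -11$)
$q{\left(I,y \right)} = 11 + I$ ($q{\left(I,y \right)} = I + \left(3 - 4\right) \left(-11\right) = I - -11 = I + 11 = 11 + I$)
$- 374 q{\left(-5,-3 - 3 \right)} = - 374 \left(11 - 5\right) = \left(-374\right) 6 = -2244$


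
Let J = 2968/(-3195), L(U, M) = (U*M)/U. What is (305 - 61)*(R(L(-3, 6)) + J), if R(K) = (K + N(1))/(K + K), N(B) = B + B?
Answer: -204472/3195 ≈ -63.997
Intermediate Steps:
N(B) = 2*B
L(U, M) = M (L(U, M) = (M*U)/U = M)
R(K) = (2 + K)/(2*K) (R(K) = (K + 2*1)/(K + K) = (K + 2)/((2*K)) = (2 + K)*(1/(2*K)) = (2 + K)/(2*K))
J = -2968/3195 (J = 2968*(-1/3195) = -2968/3195 ≈ -0.92895)
(305 - 61)*(R(L(-3, 6)) + J) = (305 - 61)*((1/2)*(2 + 6)/6 - 2968/3195) = 244*((1/2)*(1/6)*8 - 2968/3195) = 244*(2/3 - 2968/3195) = 244*(-838/3195) = -204472/3195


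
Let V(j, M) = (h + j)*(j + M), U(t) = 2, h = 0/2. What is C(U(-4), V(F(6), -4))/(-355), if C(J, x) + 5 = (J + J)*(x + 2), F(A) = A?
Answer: -51/355 ≈ -0.14366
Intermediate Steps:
h = 0 (h = 0*(½) = 0)
V(j, M) = j*(M + j) (V(j, M) = (0 + j)*(j + M) = j*(M + j))
C(J, x) = -5 + 2*J*(2 + x) (C(J, x) = -5 + (J + J)*(x + 2) = -5 + (2*J)*(2 + x) = -5 + 2*J*(2 + x))
C(U(-4), V(F(6), -4))/(-355) = (-5 + 4*2 + 2*2*(6*(-4 + 6)))/(-355) = (-5 + 8 + 2*2*(6*2))*(-1/355) = (-5 + 8 + 2*2*12)*(-1/355) = (-5 + 8 + 48)*(-1/355) = 51*(-1/355) = -51/355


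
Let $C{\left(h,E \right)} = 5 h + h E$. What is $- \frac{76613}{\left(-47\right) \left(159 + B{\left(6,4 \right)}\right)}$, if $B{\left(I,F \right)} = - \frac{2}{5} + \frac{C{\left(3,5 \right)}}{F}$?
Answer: $\frac{766130}{78067} \approx 9.8138$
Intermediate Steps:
$C{\left(h,E \right)} = 5 h + E h$
$B{\left(I,F \right)} = - \frac{2}{5} + \frac{30}{F}$ ($B{\left(I,F \right)} = - \frac{2}{5} + \frac{3 \left(5 + 5\right)}{F} = \left(-2\right) \frac{1}{5} + \frac{3 \cdot 10}{F} = - \frac{2}{5} + \frac{30}{F}$)
$- \frac{76613}{\left(-47\right) \left(159 + B{\left(6,4 \right)}\right)} = - \frac{76613}{\left(-47\right) \left(159 - \left(\frac{2}{5} - \frac{30}{4}\right)\right)} = - \frac{76613}{\left(-47\right) \left(159 + \left(- \frac{2}{5} + 30 \cdot \frac{1}{4}\right)\right)} = - \frac{76613}{\left(-47\right) \left(159 + \left(- \frac{2}{5} + \frac{15}{2}\right)\right)} = - \frac{76613}{\left(-47\right) \left(159 + \frac{71}{10}\right)} = - \frac{76613}{\left(-47\right) \frac{1661}{10}} = - \frac{76613}{- \frac{78067}{10}} = \left(-76613\right) \left(- \frac{10}{78067}\right) = \frac{766130}{78067}$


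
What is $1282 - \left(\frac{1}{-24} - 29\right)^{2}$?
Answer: $\frac{252623}{576} \approx 438.58$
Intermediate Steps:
$1282 - \left(\frac{1}{-24} - 29\right)^{2} = 1282 - \left(- \frac{1}{24} - 29\right)^{2} = 1282 - \left(- \frac{697}{24}\right)^{2} = 1282 - \frac{485809}{576} = \frac{252623}{576}$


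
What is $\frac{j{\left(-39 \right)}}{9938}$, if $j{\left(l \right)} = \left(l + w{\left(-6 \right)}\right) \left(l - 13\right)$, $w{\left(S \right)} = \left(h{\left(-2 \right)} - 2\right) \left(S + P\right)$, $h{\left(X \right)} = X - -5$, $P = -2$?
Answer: $\frac{1222}{4969} \approx 0.24592$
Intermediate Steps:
$h{\left(X \right)} = 5 + X$ ($h{\left(X \right)} = X + 5 = 5 + X$)
$w{\left(S \right)} = -2 + S$ ($w{\left(S \right)} = \left(\left(5 - 2\right) - 2\right) \left(S - 2\right) = \left(3 - 2\right) \left(-2 + S\right) = 1 \left(-2 + S\right) = -2 + S$)
$j{\left(l \right)} = \left(-13 + l\right) \left(-8 + l\right)$ ($j{\left(l \right)} = \left(l - 8\right) \left(l - 13\right) = \left(l - 8\right) \left(-13 + l\right) = \left(-8 + l\right) \left(-13 + l\right) = \left(-13 + l\right) \left(-8 + l\right)$)
$\frac{j{\left(-39 \right)}}{9938} = \frac{104 + \left(-39\right)^{2} - -819}{9938} = \left(104 + 1521 + 819\right) \frac{1}{9938} = 2444 \cdot \frac{1}{9938} = \frac{1222}{4969}$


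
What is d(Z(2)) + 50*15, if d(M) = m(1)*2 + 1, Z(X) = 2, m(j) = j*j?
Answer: 753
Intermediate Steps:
m(j) = j**2
d(M) = 3 (d(M) = 1**2*2 + 1 = 1*2 + 1 = 2 + 1 = 3)
d(Z(2)) + 50*15 = 3 + 50*15 = 3 + 750 = 753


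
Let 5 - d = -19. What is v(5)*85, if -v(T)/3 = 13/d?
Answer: -1105/8 ≈ -138.13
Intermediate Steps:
d = 24 (d = 5 - 1*(-19) = 5 + 19 = 24)
v(T) = -13/8 (v(T) = -39/24 = -3*13/24 = -13/8)
v(5)*85 = -13/8*85 = -1105/8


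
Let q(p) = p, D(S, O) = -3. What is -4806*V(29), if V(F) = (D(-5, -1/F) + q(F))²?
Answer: -3248856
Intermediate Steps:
V(F) = (-3 + F)²
-4806*V(29) = -4806*(-3 + 29)² = -4806*26² = -4806*676 = -3248856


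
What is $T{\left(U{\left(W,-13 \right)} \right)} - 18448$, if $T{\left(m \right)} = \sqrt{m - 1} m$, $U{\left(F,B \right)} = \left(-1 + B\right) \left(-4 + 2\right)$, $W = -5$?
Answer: $-18448 + 84 \sqrt{3} \approx -18303.0$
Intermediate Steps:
$U{\left(F,B \right)} = 2 - 2 B$ ($U{\left(F,B \right)} = \left(-1 + B\right) \left(-2\right) = 2 - 2 B$)
$T{\left(m \right)} = m \sqrt{-1 + m}$ ($T{\left(m \right)} = \sqrt{-1 + m} m = m \sqrt{-1 + m}$)
$T{\left(U{\left(W,-13 \right)} \right)} - 18448 = \left(2 - -26\right) \sqrt{-1 + \left(2 - -26\right)} - 18448 = \left(2 + 26\right) \sqrt{-1 + \left(2 + 26\right)} + \left(-23306 + 4858\right) = 28 \sqrt{-1 + 28} - 18448 = 28 \sqrt{27} - 18448 = 28 \cdot 3 \sqrt{3} - 18448 = 84 \sqrt{3} - 18448 = -18448 + 84 \sqrt{3}$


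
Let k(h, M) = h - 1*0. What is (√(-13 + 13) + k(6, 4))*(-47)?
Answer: -282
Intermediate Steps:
k(h, M) = h (k(h, M) = h + 0 = h)
(√(-13 + 13) + k(6, 4))*(-47) = (√(-13 + 13) + 6)*(-47) = (√0 + 6)*(-47) = (0 + 6)*(-47) = 6*(-47) = -282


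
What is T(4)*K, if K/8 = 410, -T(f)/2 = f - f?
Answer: 0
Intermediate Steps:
T(f) = 0 (T(f) = -2*(f - f) = -2*0 = 0)
K = 3280 (K = 8*410 = 3280)
T(4)*K = 0*3280 = 0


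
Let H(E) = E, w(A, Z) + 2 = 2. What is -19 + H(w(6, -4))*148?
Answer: -19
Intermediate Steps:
w(A, Z) = 0 (w(A, Z) = -2 + 2 = 0)
-19 + H(w(6, -4))*148 = -19 + 0*148 = -19 + 0 = -19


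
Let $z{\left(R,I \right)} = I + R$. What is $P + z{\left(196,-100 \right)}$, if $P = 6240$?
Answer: $6336$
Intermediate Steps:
$P + z{\left(196,-100 \right)} = 6240 + \left(-100 + 196\right) = 6240 + 96 = 6336$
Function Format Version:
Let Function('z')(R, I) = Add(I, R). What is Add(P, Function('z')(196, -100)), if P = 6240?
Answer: 6336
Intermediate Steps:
Add(P, Function('z')(196, -100)) = Add(6240, Add(-100, 196)) = Add(6240, 96) = 6336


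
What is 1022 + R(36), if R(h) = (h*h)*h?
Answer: 47678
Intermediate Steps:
R(h) = h³ (R(h) = h²*h = h³)
1022 + R(36) = 1022 + 36³ = 1022 + 46656 = 47678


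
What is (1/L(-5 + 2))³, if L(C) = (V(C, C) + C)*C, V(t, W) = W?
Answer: 1/5832 ≈ 0.00017147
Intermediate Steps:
L(C) = 2*C² (L(C) = (C + C)*C = (2*C)*C = 2*C²)
(1/L(-5 + 2))³ = (1/(2*(-5 + 2)²))³ = (1/(2*(-3)²))³ = (1/(2*9))³ = (1/18)³ = 1/5832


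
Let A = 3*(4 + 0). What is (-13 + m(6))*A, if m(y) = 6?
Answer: -84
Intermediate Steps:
A = 12 (A = 3*4 = 12)
(-13 + m(6))*A = (-13 + 6)*12 = -7*12 = -84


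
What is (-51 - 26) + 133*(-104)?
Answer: -13909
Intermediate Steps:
(-51 - 26) + 133*(-104) = -77 - 13832 = -13909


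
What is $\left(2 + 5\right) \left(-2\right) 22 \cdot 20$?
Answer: $-6160$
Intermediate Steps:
$\left(2 + 5\right) \left(-2\right) 22 \cdot 20 = 7 \left(-2\right) 22 \cdot 20 = \left(-14\right) 22 \cdot 20 = \left(-308\right) 20 = -6160$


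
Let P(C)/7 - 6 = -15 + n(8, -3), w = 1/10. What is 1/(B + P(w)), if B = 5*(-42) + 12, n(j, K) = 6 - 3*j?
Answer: -1/387 ≈ -0.0025840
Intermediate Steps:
w = ⅒ ≈ 0.10000
B = -198 (B = -210 + 12 = -198)
P(C) = -189 (P(C) = 42 + 7*(-15 + (6 - 3*8)) = 42 + 7*(-15 + (6 - 24)) = 42 + 7*(-15 - 18) = 42 + 7*(-33) = 42 - 231 = -189)
1/(B + P(w)) = 1/(-198 - 189) = 1/(-387) = -1/387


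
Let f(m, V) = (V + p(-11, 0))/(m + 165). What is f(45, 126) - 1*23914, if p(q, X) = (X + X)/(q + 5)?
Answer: -119567/5 ≈ -23913.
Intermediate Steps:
p(q, X) = 2*X/(5 + q) (p(q, X) = (2*X)/(5 + q) = 2*X/(5 + q))
f(m, V) = V/(165 + m) (f(m, V) = (V + 2*0/(5 - 11))/(m + 165) = (V + 2*0/(-6))/(165 + m) = (V + 2*0*(-⅙))/(165 + m) = (V + 0)/(165 + m) = V/(165 + m))
f(45, 126) - 1*23914 = 126/(165 + 45) - 1*23914 = 126/210 - 23914 = 126*(1/210) - 23914 = ⅗ - 23914 = -119567/5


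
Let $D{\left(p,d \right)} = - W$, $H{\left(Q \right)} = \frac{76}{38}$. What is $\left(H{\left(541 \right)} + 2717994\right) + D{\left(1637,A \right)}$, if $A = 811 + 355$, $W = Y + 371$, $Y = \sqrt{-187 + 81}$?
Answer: $2717625 - i \sqrt{106} \approx 2.7176 \cdot 10^{6} - 10.296 i$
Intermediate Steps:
$H{\left(Q \right)} = 2$ ($H{\left(Q \right)} = 76 \cdot \frac{1}{38} = 2$)
$Y = i \sqrt{106}$ ($Y = \sqrt{-106} = i \sqrt{106} \approx 10.296 i$)
$W = 371 + i \sqrt{106}$ ($W = i \sqrt{106} + 371 = 371 + i \sqrt{106} \approx 371.0 + 10.296 i$)
$A = 1166$
$D{\left(p,d \right)} = -371 - i \sqrt{106}$ ($D{\left(p,d \right)} = - (371 + i \sqrt{106}) = -371 - i \sqrt{106}$)
$\left(H{\left(541 \right)} + 2717994\right) + D{\left(1637,A \right)} = \left(2 + 2717994\right) - \left(371 + i \sqrt{106}\right) = 2717996 - \left(371 + i \sqrt{106}\right) = 2717625 - i \sqrt{106}$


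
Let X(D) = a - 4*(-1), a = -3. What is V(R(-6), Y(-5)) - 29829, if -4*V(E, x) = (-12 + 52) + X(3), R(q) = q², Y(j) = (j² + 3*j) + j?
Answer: -119357/4 ≈ -29839.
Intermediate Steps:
X(D) = 1 (X(D) = -3 - 4*(-1) = -3 + 4 = 1)
Y(j) = j² + 4*j
V(E, x) = -41/4 (V(E, x) = -((-12 + 52) + 1)/4 = -(40 + 1)/4 = -¼*41 = -41/4)
V(R(-6), Y(-5)) - 29829 = -41/4 - 29829 = -119357/4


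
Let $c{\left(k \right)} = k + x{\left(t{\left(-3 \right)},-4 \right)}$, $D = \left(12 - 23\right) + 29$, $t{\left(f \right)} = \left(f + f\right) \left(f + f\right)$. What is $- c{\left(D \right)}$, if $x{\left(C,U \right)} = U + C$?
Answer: $-50$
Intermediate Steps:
$t{\left(f \right)} = 4 f^{2}$ ($t{\left(f \right)} = 2 f 2 f = 4 f^{2}$)
$x{\left(C,U \right)} = C + U$
$D = 18$ ($D = -11 + 29 = 18$)
$c{\left(k \right)} = 32 + k$ ($c{\left(k \right)} = k - \left(4 - 4 \left(-3\right)^{2}\right) = k + \left(4 \cdot 9 - 4\right) = k + \left(36 - 4\right) = k + 32 = 32 + k$)
$- c{\left(D \right)} = - (32 + 18) = \left(-1\right) 50 = -50$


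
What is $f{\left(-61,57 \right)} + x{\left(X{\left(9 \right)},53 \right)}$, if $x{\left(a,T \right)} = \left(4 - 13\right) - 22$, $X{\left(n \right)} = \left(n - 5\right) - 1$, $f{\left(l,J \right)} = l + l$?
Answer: $-153$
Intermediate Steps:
$f{\left(l,J \right)} = 2 l$
$X{\left(n \right)} = -6 + n$ ($X{\left(n \right)} = \left(-5 + n\right) - 1 = -6 + n$)
$x{\left(a,T \right)} = -31$ ($x{\left(a,T \right)} = -9 - 22 = -31$)
$f{\left(-61,57 \right)} + x{\left(X{\left(9 \right)},53 \right)} = 2 \left(-61\right) - 31 = -122 - 31 = -153$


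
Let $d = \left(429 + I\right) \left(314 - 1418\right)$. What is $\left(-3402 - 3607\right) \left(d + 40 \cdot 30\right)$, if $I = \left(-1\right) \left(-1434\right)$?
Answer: $14407363968$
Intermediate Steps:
$I = 1434$
$d = -2056752$ ($d = \left(429 + 1434\right) \left(314 - 1418\right) = 1863 \left(-1104\right) = -2056752$)
$\left(-3402 - 3607\right) \left(d + 40 \cdot 30\right) = \left(-3402 - 3607\right) \left(-2056752 + 40 \cdot 30\right) = - 7009 \left(-2056752 + 1200\right) = \left(-7009\right) \left(-2055552\right) = 14407363968$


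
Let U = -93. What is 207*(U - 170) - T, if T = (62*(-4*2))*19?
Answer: -45017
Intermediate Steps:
T = -9424 (T = (62*(-8))*19 = -496*19 = -9424)
207*(U - 170) - T = 207*(-93 - 170) - 1*(-9424) = 207*(-263) + 9424 = -54441 + 9424 = -45017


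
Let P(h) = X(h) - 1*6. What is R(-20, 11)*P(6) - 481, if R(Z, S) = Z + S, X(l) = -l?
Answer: -373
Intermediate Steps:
P(h) = -6 - h (P(h) = -h - 1*6 = -h - 6 = -6 - h)
R(Z, S) = S + Z
R(-20, 11)*P(6) - 481 = (11 - 20)*(-6 - 1*6) - 481 = -9*(-6 - 6) - 481 = -9*(-12) - 481 = 108 - 481 = -373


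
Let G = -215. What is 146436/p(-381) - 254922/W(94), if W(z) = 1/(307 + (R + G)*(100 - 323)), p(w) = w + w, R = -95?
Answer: -2248029426484/127 ≈ -1.7701e+10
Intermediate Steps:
p(w) = 2*w
W(z) = 1/69437 (W(z) = 1/(307 + (-95 - 215)*(100 - 323)) = 1/(307 - 310*(-223)) = 1/(307 + 69130) = 1/69437)
146436/p(-381) - 254922/W(94) = 146436/((2*(-381))) - 254922/1/69437 = 146436/(-762) - 254922*69437 = 146436*(-1/762) - 17701018914 = -24406/127 - 17701018914 = -2248029426484/127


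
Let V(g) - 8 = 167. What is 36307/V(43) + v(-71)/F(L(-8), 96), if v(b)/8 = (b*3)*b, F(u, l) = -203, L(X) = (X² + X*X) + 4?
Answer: -281671/725 ≈ -388.51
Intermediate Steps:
L(X) = 4 + 2*X² (L(X) = (X² + X²) + 4 = 2*X² + 4 = 4 + 2*X²)
V(g) = 175 (V(g) = 8 + 167 = 175)
v(b) = 24*b² (v(b) = 8*((b*3)*b) = 8*((3*b)*b) = 8*(3*b²) = 24*b²)
36307/V(43) + v(-71)/F(L(-8), 96) = 36307/175 + (24*(-71)²)/(-203) = 36307*(1/175) + (24*5041)*(-1/203) = 36307/175 + 120984*(-1/203) = 36307/175 - 120984/203 = -281671/725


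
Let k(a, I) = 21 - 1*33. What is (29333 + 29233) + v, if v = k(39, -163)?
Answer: 58554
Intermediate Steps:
k(a, I) = -12 (k(a, I) = 21 - 33 = -12)
v = -12
(29333 + 29233) + v = (29333 + 29233) - 12 = 58566 - 12 = 58554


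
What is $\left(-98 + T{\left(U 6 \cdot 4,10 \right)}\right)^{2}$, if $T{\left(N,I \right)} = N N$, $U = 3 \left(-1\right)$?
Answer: $25867396$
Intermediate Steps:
$U = -3$
$T{\left(N,I \right)} = N^{2}$
$\left(-98 + T{\left(U 6 \cdot 4,10 \right)}\right)^{2} = \left(-98 + \left(\left(-3\right) 6 \cdot 4\right)^{2}\right)^{2} = \left(-98 + \left(\left(-18\right) 4\right)^{2}\right)^{2} = \left(-98 + \left(-72\right)^{2}\right)^{2} = \left(-98 + 5184\right)^{2} = 5086^{2} = 25867396$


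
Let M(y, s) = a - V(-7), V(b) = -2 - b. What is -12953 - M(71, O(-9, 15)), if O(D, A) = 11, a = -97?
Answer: -12851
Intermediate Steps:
M(y, s) = -102 (M(y, s) = -97 - (-2 - 1*(-7)) = -97 - (-2 + 7) = -97 - 1*5 = -97 - 5 = -102)
-12953 - M(71, O(-9, 15)) = -12953 - 1*(-102) = -12953 + 102 = -12851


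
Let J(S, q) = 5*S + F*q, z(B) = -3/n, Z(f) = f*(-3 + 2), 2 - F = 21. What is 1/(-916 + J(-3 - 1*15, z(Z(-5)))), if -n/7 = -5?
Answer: -35/35153 ≈ -0.00099565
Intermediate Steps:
n = 35 (n = -7*(-5) = 35)
F = -19 (F = 2 - 1*21 = 2 - 21 = -19)
Z(f) = -f (Z(f) = f*(-1) = -f)
z(B) = -3/35
J(S, q) = -19*q + 5*S (J(S, q) = 5*S - 19*q = -19*q + 5*S)
1/(-916 + J(-3 - 1*15, z(Z(-5)))) = 1/(-916 + (-19*(-3/35) + 5*(-3 - 1*15))) = 1/(-916 + (57/35 + 5*(-3 - 15))) = 1/(-916 + (57/35 + 5*(-18))) = 1/(-916 + (57/35 - 90)) = 1/(-916 - 3093/35) = 1/(-35153/35) = -35/35153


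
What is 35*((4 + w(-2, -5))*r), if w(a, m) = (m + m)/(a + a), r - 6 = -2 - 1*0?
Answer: 910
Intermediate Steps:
r = 4 (r = 6 + (-2 - 1*0) = 6 + (-2 + 0) = 6 - 2 = 4)
w(a, m) = m/a (w(a, m) = (2*m)/((2*a)) = (2*m)*(1/(2*a)) = m/a)
35*((4 + w(-2, -5))*r) = 35*((4 - 5/(-2))*4) = 35*((4 - 5*(-½))*4) = 35*((4 + 5/2)*4) = 35*((13/2)*4) = 35*26 = 910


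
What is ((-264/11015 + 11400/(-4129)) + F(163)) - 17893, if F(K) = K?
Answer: -806503638606/45480935 ≈ -17733.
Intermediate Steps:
((-264/11015 + 11400/(-4129)) + F(163)) - 17893 = ((-264/11015 + 11400/(-4129)) + 163) - 17893 = ((-264*1/11015 + 11400*(-1/4129)) + 163) - 17893 = ((-264/11015 - 11400/4129) + 163) - 17893 = (-126661056/45480935 + 163) - 17893 = 7286731349/45480935 - 17893 = -806503638606/45480935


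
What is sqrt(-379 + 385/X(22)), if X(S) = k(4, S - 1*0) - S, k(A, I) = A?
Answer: I*sqrt(14414)/6 ≈ 20.01*I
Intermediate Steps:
X(S) = 4 - S
sqrt(-379 + 385/X(22)) = sqrt(-379 + 385/(4 - 1*22)) = sqrt(-379 + 385/(4 - 22)) = sqrt(-379 + 385/(-18)) = sqrt(-379 + 385*(-1/18)) = sqrt(-379 - 385/18) = sqrt(-7207/18) = I*sqrt(14414)/6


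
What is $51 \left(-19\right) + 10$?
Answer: $-959$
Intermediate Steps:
$51 \left(-19\right) + 10 = -969 + 10 = -959$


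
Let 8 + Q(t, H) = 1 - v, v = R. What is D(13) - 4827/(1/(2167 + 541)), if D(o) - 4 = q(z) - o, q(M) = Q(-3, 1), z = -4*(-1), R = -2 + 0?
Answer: -13071530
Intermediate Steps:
R = -2
z = 4
v = -2
Q(t, H) = -5 (Q(t, H) = -8 + (1 - 1*(-2)) = -8 + (1 + 2) = -8 + 3 = -5)
q(M) = -5
D(o) = -1 - o (D(o) = 4 + (-5 - o) = -1 - o)
D(13) - 4827/(1/(2167 + 541)) = (-1 - 1*13) - 4827/(1/(2167 + 541)) = (-1 - 13) - 4827/(1/2708) = -14 - 4827/1/2708 = -14 - 4827*2708 = -14 - 13071516 = -13071530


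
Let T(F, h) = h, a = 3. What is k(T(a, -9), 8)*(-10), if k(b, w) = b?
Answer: 90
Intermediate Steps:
k(T(a, -9), 8)*(-10) = -9*(-10) = 90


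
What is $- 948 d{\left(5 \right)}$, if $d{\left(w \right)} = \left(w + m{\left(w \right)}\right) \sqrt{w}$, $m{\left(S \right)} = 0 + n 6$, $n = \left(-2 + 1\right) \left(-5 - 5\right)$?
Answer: $- 61620 \sqrt{5} \approx -1.3779 \cdot 10^{5}$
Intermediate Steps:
$n = 10$ ($n = \left(-1\right) \left(-10\right) = 10$)
$m{\left(S \right)} = 60$ ($m{\left(S \right)} = 0 + 10 \cdot 6 = 0 + 60 = 60$)
$d{\left(w \right)} = \sqrt{w} \left(60 + w\right)$ ($d{\left(w \right)} = \left(w + 60\right) \sqrt{w} = \left(60 + w\right) \sqrt{w} = \sqrt{w} \left(60 + w\right)$)
$- 948 d{\left(5 \right)} = - 948 \sqrt{5} \left(60 + 5\right) = - 948 \sqrt{5} \cdot 65 = - 948 \cdot 65 \sqrt{5} = - 61620 \sqrt{5}$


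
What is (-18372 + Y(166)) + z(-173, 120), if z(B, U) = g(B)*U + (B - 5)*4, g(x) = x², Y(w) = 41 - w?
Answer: 3572271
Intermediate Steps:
z(B, U) = -20 + 4*B + U*B² (z(B, U) = B²*U + (B - 5)*4 = U*B² + (-5 + B)*4 = U*B² + (-20 + 4*B) = -20 + 4*B + U*B²)
(-18372 + Y(166)) + z(-173, 120) = (-18372 + (41 - 1*166)) + (-20 + 4*(-173) + 120*(-173)²) = (-18372 + (41 - 166)) + (-20 - 692 + 120*29929) = (-18372 - 125) + (-20 - 692 + 3591480) = -18497 + 3590768 = 3572271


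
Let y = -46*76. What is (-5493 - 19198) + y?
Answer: -28187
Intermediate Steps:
y = -3496
(-5493 - 19198) + y = (-5493 - 19198) - 3496 = -24691 - 3496 = -28187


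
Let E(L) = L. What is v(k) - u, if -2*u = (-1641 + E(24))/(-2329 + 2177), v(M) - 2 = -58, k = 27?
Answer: -15407/304 ≈ -50.681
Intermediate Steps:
v(M) = -56 (v(M) = 2 - 58 = -56)
u = -1617/304 (u = -(-1641 + 24)/(2*(-2329 + 2177)) = -(-1617)/(2*(-152)) = -(-1617)*(-1)/(2*152) = -1/2*1617/152 = -1617/304 ≈ -5.3191)
v(k) - u = -56 - 1*(-1617/304) = -56 + 1617/304 = -15407/304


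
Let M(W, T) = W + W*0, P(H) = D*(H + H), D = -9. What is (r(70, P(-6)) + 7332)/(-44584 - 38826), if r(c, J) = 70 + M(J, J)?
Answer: -751/8341 ≈ -0.090037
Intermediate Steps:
P(H) = -18*H (P(H) = -9*(H + H) = -18*H)
M(W, T) = W (M(W, T) = W + 0 = W)
r(c, J) = 70 + J
(r(70, P(-6)) + 7332)/(-44584 - 38826) = ((70 - 18*(-6)) + 7332)/(-44584 - 38826) = ((70 + 108) + 7332)/(-83410) = (178 + 7332)*(-1/83410) = 7510*(-1/83410) = -751/8341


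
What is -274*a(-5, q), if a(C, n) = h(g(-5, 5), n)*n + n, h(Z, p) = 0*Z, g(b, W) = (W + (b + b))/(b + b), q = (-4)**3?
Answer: 17536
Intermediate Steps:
q = -64
g(b, W) = (W + 2*b)/(2*b) (g(b, W) = (W + 2*b)/((2*b)) = (W + 2*b)*(1/(2*b)) = (W + 2*b)/(2*b))
h(Z, p) = 0
a(C, n) = n (a(C, n) = 0*n + n = 0 + n = n)
-274*a(-5, q) = -274*(-64) = 17536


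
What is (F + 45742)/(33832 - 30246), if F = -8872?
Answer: 18435/1793 ≈ 10.282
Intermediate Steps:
(F + 45742)/(33832 - 30246) = (-8872 + 45742)/(33832 - 30246) = 36870/3586 = 36870*(1/3586) = 18435/1793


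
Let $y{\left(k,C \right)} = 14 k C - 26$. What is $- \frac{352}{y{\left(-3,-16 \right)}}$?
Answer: $- \frac{176}{323} \approx -0.54489$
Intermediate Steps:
$y{\left(k,C \right)} = -26 + 14 C k$ ($y{\left(k,C \right)} = 14 C k - 26 = -26 + 14 C k$)
$- \frac{352}{y{\left(-3,-16 \right)}} = - \frac{352}{-26 + 14 \left(-16\right) \left(-3\right)} = - \frac{352}{-26 + 672} = - \frac{352}{646} = \left(-352\right) \frac{1}{646} = - \frac{176}{323}$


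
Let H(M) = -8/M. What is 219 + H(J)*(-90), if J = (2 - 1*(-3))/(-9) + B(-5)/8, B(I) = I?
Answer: -6645/17 ≈ -390.88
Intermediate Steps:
J = -85/72 (J = (2 - 1*(-3))/(-9) - 5/8 = (2 + 3)*(-⅑) - 5*⅛ = 5*(-⅑) - 5/8 = -5/9 - 5/8 = -85/72 ≈ -1.1806)
219 + H(J)*(-90) = 219 - 8/(-85/72)*(-90) = 219 - 8*(-72/85)*(-90) = 219 + (576/85)*(-90) = 219 - 10368/17 = -6645/17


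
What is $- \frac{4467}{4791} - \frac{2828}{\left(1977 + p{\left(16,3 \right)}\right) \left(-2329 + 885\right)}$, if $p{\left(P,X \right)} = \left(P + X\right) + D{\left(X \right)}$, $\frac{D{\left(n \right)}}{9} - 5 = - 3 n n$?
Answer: $- \frac{965348063}{1036577566} \approx -0.93128$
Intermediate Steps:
$D{\left(n \right)} = 45 - 27 n^{2}$ ($D{\left(n \right)} = 45 + 9 - 3 n n = 45 + 9 \left(- 3 n^{2}\right) = 45 - 27 n^{2}$)
$p{\left(P,X \right)} = 45 + P + X - 27 X^{2}$ ($p{\left(P,X \right)} = \left(P + X\right) - \left(-45 + 27 X^{2}\right) = 45 + P + X - 27 X^{2}$)
$- \frac{4467}{4791} - \frac{2828}{\left(1977 + p{\left(16,3 \right)}\right) \left(-2329 + 885\right)} = - \frac{4467}{4791} - \frac{2828}{\left(1977 + \left(45 + 16 + 3 - 27 \cdot 3^{2}\right)\right) \left(-2329 + 885\right)} = \left(-4467\right) \frac{1}{4791} - \frac{2828}{\left(1977 + \left(45 + 16 + 3 - 243\right)\right) \left(-1444\right)} = - \frac{1489}{1597} - \frac{2828}{\left(1977 + \left(45 + 16 + 3 - 243\right)\right) \left(-1444\right)} = - \frac{1489}{1597} - \frac{2828}{\left(1977 - 179\right) \left(-1444\right)} = - \frac{1489}{1597} - \frac{2828}{1798 \left(-1444\right)} = - \frac{1489}{1597} - \frac{2828}{-2596312} = - \frac{1489}{1597} - - \frac{707}{649078} = - \frac{1489}{1597} + \frac{707}{649078} = - \frac{965348063}{1036577566}$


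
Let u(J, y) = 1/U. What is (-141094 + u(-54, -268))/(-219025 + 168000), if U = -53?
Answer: 7477983/2704325 ≈ 2.7652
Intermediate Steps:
u(J, y) = -1/53 (u(J, y) = 1/(-53) = -1/53)
(-141094 + u(-54, -268))/(-219025 + 168000) = (-141094 - 1/53)/(-219025 + 168000) = -7477983/53/(-51025) = -7477983/53*(-1/51025) = 7477983/2704325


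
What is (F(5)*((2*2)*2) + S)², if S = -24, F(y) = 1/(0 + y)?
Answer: 12544/25 ≈ 501.76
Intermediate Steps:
F(y) = 1/y
(F(5)*((2*2)*2) + S)² = (((2*2)*2)/5 - 24)² = ((4*2)/5 - 24)² = ((⅕)*8 - 24)² = (8/5 - 24)² = (-112/5)² = 12544/25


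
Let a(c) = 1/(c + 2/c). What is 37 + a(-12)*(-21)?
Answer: 2827/73 ≈ 38.726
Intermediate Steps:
37 + a(-12)*(-21) = 37 - 12/(2 + (-12)²)*(-21) = 37 - 12/(2 + 144)*(-21) = 37 - 12/146*(-21) = 37 - 12*1/146*(-21) = 37 - 6/73*(-21) = 37 + 126/73 = 2827/73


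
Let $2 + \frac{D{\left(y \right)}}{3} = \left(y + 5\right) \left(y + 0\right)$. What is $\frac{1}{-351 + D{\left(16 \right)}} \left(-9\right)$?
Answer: $- \frac{3}{217} \approx -0.013825$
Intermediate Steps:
$D{\left(y \right)} = -6 + 3 y \left(5 + y\right)$ ($D{\left(y \right)} = -6 + 3 \left(y + 5\right) \left(y + 0\right) = -6 + 3 \left(5 + y\right) y = -6 + 3 y \left(5 + y\right)$)
$\frac{1}{-351 + D{\left(16 \right)}} \left(-9\right) = \frac{1}{-351 + \left(-6 + 3 \cdot 16^{2} + 15 \cdot 16\right)} \left(-9\right) = \frac{1}{-351 + \left(-6 + 3 \cdot 256 + 240\right)} \left(-9\right) = \frac{1}{-351 + \left(-6 + 768 + 240\right)} \left(-9\right) = \frac{1}{-351 + 1002} \left(-9\right) = \frac{1}{651} \left(-9\right) = - \frac{3}{217}$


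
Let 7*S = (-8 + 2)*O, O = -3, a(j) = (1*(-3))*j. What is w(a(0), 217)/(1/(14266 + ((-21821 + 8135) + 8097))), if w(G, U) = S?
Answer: 156186/7 ≈ 22312.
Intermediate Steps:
a(j) = -3*j
S = 18/7 (S = ((-8 + 2)*(-3))/7 = (-6*(-3))/7 = (⅐)*18 = 18/7 ≈ 2.5714)
w(G, U) = 18/7
w(a(0), 217)/(1/(14266 + ((-21821 + 8135) + 8097))) = 18/(7*(1/(14266 + ((-21821 + 8135) + 8097)))) = 18/(7*(1/(14266 + (-13686 + 8097)))) = 18/(7*(1/(14266 - 5589))) = 18/(7*(1/8677)) = (18/7)*8677 = 156186/7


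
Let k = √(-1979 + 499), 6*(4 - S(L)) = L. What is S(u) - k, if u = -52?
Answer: 38/3 - 2*I*√370 ≈ 12.667 - 38.471*I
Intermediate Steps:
S(L) = 4 - L/6
k = 2*I*√370 (k = √(-1480) = 2*I*√370 ≈ 38.471*I)
S(u) - k = (4 - ⅙*(-52)) - 2*I*√370 = (4 + 26/3) - 2*I*√370 = 38/3 - 2*I*√370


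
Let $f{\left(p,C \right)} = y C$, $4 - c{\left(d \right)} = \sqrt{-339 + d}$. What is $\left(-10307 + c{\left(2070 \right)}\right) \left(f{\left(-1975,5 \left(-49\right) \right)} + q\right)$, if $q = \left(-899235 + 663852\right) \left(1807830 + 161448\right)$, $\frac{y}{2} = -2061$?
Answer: $4775786202575952 + 463533553584 \sqrt{1731} \approx 4.7951 \cdot 10^{15}$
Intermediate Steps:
$y = -4122$ ($y = 2 \left(-2061\right) = -4122$)
$c{\left(d \right)} = 4 - \sqrt{-339 + d}$
$f{\left(p,C \right)} = - 4122 C$
$q = -463534563474$ ($q = \left(-235383\right) 1969278 = -463534563474$)
$\left(-10307 + c{\left(2070 \right)}\right) \left(f{\left(-1975,5 \left(-49\right) \right)} + q\right) = \left(-10307 + \left(4 - \sqrt{-339 + 2070}\right)\right) \left(- 4122 \cdot 5 \left(-49\right) - 463534563474\right) = \left(-10307 + \left(4 - \sqrt{1731}\right)\right) \left(\left(-4122\right) \left(-245\right) - 463534563474\right) = \left(-10303 - \sqrt{1731}\right) \left(1009890 - 463534563474\right) = \left(-10303 - \sqrt{1731}\right) \left(-463533553584\right) = 4775786202575952 + 463533553584 \sqrt{1731}$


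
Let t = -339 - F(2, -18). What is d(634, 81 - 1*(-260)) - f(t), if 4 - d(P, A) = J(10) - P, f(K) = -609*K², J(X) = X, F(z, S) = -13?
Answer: 64722712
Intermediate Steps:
t = -326 (t = -339 - 1*(-13) = -339 + 13 = -326)
d(P, A) = -6 + P (d(P, A) = 4 - (10 - P) = 4 + (-10 + P) = -6 + P)
d(634, 81 - 1*(-260)) - f(t) = (-6 + 634) - (-609)*(-326)² = 628 - (-609)*106276 = 628 - 1*(-64722084) = 628 + 64722084 = 64722712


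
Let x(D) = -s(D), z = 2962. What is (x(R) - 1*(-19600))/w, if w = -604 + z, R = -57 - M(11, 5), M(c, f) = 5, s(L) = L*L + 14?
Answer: 7871/1179 ≈ 6.6760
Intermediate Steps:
s(L) = 14 + L² (s(L) = L² + 14 = 14 + L²)
R = -62 (R = -57 - 1*5 = -57 - 5 = -62)
x(D) = -14 - D² (x(D) = -(14 + D²) = -14 - D²)
w = 2358 (w = -604 + 2962 = 2358)
(x(R) - 1*(-19600))/w = ((-14 - 1*(-62)²) - 1*(-19600))/2358 = ((-14 - 1*3844) + 19600)*(1/2358) = ((-14 - 3844) + 19600)*(1/2358) = (-3858 + 19600)*(1/2358) = 15742*(1/2358) = 7871/1179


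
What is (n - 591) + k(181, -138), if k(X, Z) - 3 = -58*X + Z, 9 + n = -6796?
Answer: -18029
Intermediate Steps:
n = -6805 (n = -9 - 6796 = -6805)
k(X, Z) = 3 + Z - 58*X (k(X, Z) = 3 + (-58*X + Z) = 3 + (Z - 58*X) = 3 + Z - 58*X)
(n - 591) + k(181, -138) = (-6805 - 591) + (3 - 138 - 58*181) = -7396 + (3 - 138 - 10498) = -7396 - 10633 = -18029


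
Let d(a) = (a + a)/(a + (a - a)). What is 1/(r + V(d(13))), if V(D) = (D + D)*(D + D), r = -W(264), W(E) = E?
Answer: -1/248 ≈ -0.0040323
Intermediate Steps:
r = -264 (r = -1*264 = -264)
d(a) = 2 (d(a) = (2*a)/(a + 0) = (2*a)/a = 2)
V(D) = 4*D² (V(D) = (2*D)*(2*D) = 4*D²)
1/(r + V(d(13))) = 1/(-264 + 4*2²) = 1/(-264 + 4*4) = 1/(-264 + 16) = 1/(-248) = -1/248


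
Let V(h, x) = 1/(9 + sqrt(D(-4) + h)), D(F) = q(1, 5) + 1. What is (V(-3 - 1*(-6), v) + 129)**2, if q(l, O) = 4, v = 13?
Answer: 88849484/5329 - 37704*sqrt(2)/5329 ≈ 16663.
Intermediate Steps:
D(F) = 5 (D(F) = 4 + 1 = 5)
V(h, x) = 1/(9 + sqrt(5 + h))
(V(-3 - 1*(-6), v) + 129)**2 = (1/(9 + sqrt(5 + (-3 - 1*(-6)))) + 129)**2 = (1/(9 + sqrt(5 + (-3 + 6))) + 129)**2 = (1/(9 + sqrt(5 + 3)) + 129)**2 = (1/(9 + sqrt(8)) + 129)**2 = (1/(9 + 2*sqrt(2)) + 129)**2 = (129 + 1/(9 + 2*sqrt(2)))**2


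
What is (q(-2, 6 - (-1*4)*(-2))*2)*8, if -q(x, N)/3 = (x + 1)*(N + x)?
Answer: -192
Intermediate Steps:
q(x, N) = -3*(1 + x)*(N + x) (q(x, N) = -3*(x + 1)*(N + x) = -3*(1 + x)*(N + x))
(q(-2, 6 - (-1*4)*(-2))*2)*8 = ((-3*(6 - (-1*4)*(-2)) - 3*(-2) - 3*(-2)**2 - 3*(6 - (-1*4)*(-2))*(-2))*2)*8 = ((-3*(6 - (-4)*(-2)) + 6 - 3*4 - 3*(6 - (-4)*(-2))*(-2))*2)*8 = ((-3*(6 - 1*8) + 6 - 12 - 3*(6 - 1*8)*(-2))*2)*8 = ((-3*(6 - 8) + 6 - 12 - 3*(6 - 8)*(-2))*2)*8 = ((-3*(-2) + 6 - 12 - 3*(-2)*(-2))*2)*8 = ((6 + 6 - 12 - 12)*2)*8 = -12*2*8 = -24*8 = -192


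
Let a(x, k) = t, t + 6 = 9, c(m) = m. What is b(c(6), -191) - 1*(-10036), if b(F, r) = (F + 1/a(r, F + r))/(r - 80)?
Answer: 8159249/813 ≈ 10036.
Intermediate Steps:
t = 3 (t = -6 + 9 = 3)
a(x, k) = 3
b(F, r) = (⅓ + F)/(-80 + r) (b(F, r) = (F + 1/3)/(r - 80) = (F + ⅓)/(-80 + r) = (⅓ + F)/(-80 + r))
b(c(6), -191) - 1*(-10036) = (⅓ + 6)/(-80 - 191) - 1*(-10036) = (19/3)/(-271) + 10036 = -1/271*19/3 + 10036 = -19/813 + 10036 = 8159249/813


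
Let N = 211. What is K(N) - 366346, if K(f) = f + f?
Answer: -365924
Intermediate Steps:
K(f) = 2*f
K(N) - 366346 = 2*211 - 366346 = 422 - 366346 = -365924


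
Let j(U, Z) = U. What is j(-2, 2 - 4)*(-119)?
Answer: 238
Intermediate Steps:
j(-2, 2 - 4)*(-119) = -2*(-119) = 238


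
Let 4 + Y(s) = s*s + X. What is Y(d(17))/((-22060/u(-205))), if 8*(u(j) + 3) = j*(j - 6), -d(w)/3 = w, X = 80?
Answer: -115729387/176480 ≈ -655.76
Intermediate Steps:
d(w) = -3*w
u(j) = -3 + j*(-6 + j)/8 (u(j) = -3 + (j*(j - 6))/8 = -3 + (j*(-6 + j))/8 = -3 + j*(-6 + j)/8)
Y(s) = 76 + s² (Y(s) = -4 + (s*s + 80) = -4 + (s² + 80) = -4 + (80 + s²) = 76 + s²)
Y(d(17))/((-22060/u(-205))) = (76 + (-3*17)²)/((-22060/(-3 - ¾*(-205) + (⅛)*(-205)²))) = (76 + (-51)²)/((-22060/(-3 + 615/4 + (⅛)*42025))) = (76 + 2601)/((-22060/(-3 + 615/4 + 42025/8))) = 2677/((-22060/43231/8)) = 2677/((-22060*8/43231)) = 2677/(-176480/43231) = 2677*(-43231/176480) = -115729387/176480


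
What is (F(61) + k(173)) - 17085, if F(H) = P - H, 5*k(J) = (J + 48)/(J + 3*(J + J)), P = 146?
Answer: -102934779/6055 ≈ -17000.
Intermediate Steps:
k(J) = (48 + J)/(35*J) (k(J) = ((J + 48)/(J + 3*(J + J)))/5 = ((48 + J)/(J + 3*(2*J)))/5 = ((48 + J)/(J + 6*J))/5 = ((48 + J)/((7*J)))/5 = ((48 + J)*(1/(7*J)))/5 = ((48 + J)/(7*J))/5 = (48 + J)/(35*J))
F(H) = 146 - H
(F(61) + k(173)) - 17085 = ((146 - 1*61) + (1/35)*(48 + 173)/173) - 17085 = ((146 - 61) + (1/35)*(1/173)*221) - 17085 = (85 + 221/6055) - 17085 = 514896/6055 - 17085 = -102934779/6055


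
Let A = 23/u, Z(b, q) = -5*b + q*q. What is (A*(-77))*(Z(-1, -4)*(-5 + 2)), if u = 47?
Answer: 111573/47 ≈ 2373.9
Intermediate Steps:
Z(b, q) = q² - 5*b (Z(b, q) = -5*b + q² = q² - 5*b)
A = 23/47 ≈ 0.48936
(A*(-77))*(Z(-1, -4)*(-5 + 2)) = ((23/47)*(-77))*(((-4)² - 5*(-1))*(-5 + 2)) = -1771*(16 + 5)*(-3)/47 = -37191*(-3)/47 = -1771/47*(-63) = 111573/47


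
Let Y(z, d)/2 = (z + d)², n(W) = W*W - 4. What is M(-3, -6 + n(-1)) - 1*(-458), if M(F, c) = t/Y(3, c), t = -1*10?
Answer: 16483/36 ≈ 457.86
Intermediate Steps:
n(W) = -4 + W² (n(W) = W² - 4 = -4 + W²)
t = -10
Y(z, d) = 2*(d + z)² (Y(z, d) = 2*(z + d)² = 2*(d + z)²)
M(F, c) = -5/(3 + c)² (M(F, c) = -10*1/(2*(c + 3)²) = -10*1/(2*(3 + c)²) = -5/(3 + c)²)
M(-3, -6 + n(-1)) - 1*(-458) = -5/(3 + (-6 + (-4 + (-1)²)))² - 1*(-458) = -5/(3 + (-6 + (-4 + 1)))² + 458 = -5/(3 + (-6 - 3))² + 458 = -5/(3 - 9)² + 458 = -5/(-6)² + 458 = -5*1/36 + 458 = -5/36 + 458 = 16483/36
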